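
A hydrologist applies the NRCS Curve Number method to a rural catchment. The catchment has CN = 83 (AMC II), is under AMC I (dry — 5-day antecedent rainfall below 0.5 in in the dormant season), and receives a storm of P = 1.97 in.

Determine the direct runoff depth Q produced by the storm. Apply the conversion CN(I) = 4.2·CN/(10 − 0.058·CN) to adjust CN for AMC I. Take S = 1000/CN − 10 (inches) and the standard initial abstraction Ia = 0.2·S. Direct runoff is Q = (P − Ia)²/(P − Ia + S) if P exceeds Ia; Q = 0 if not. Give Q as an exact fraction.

Q = 30057503641/178373565300 in ≈ 0.169 in

CN(I) from CN(II)=83: (4.2·83)/(10 − 0.058·83) = 174300/2593 ≈ 67.219
Max retention: S = 1000/(174300/2593) − 10 = 8500/1743 in (≈ 4.877 in)
Ia = 0.2·(8500/1743) = 1700/1743 in ≈ 0.975 in
P − Ia = 1.970 − 0.975 = 173371/174300 ≈ 0.995 in (> 0, runoff occurs)
Q = (173371/174300)²/((173371/174300) + 8500/1743) = (30057503641/30380490000)/(1023371/174300) = 30057503641/178373565300 in ≈ 0.169 in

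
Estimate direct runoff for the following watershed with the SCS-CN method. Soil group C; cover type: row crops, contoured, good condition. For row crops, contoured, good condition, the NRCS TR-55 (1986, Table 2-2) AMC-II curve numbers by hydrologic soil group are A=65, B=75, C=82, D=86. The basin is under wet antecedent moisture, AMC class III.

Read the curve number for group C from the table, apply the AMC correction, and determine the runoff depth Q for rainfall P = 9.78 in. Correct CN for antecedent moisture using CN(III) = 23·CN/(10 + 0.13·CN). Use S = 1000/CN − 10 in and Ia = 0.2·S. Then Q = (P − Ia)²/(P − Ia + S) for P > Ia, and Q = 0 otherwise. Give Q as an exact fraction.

Q = 68139608043/7813179350 in ≈ 8.721 in

NRCS table: row crops, contoured, good condition, soil group C → CN(II) = 82
CN(III) from CN(II)=82: (23·82)/(10 + 0.13·82) = 94300/1033 ≈ 91.288
Retention S: 1000/CN − 10 with CN=91.288 → S = 900/943 ≈ 0.954 in
Ia = 0.2·(900/943) = 180/943 in ≈ 0.191 in
Since P=9.780 > Ia=0.191: effective rainfall P−Ia = 452127/47150 in
Q: (452127/47150)² ÷ (497127/47150) = 68139608043/7813179350 in (≈ 8.721 in)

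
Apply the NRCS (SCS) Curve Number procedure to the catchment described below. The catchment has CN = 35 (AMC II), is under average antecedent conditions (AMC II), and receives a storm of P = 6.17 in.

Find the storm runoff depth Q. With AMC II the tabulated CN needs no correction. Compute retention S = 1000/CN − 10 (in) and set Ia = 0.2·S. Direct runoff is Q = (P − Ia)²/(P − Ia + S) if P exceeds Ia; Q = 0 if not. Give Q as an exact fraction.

Q = 2954961/10303300 in ≈ 0.287 in

Average conditions: CN = 35 (no AMC adjustment).
Retention S: 1000/CN − 10 with CN=35.000 → S = 130/7 ≈ 18.571 in
Initial abstraction Ia = S/5 = (130/7)/5 = 26/7 ≈ 3.714 in
Excess rainfall: 6.170 − 3.714 = 2.456 in; P > Ia so Q > 0
Runoff Q = (P−Ia)²/(P−Ia+S) = (2.456)²/(2.456+18.571) = 2954961/10303300 ≈ 0.287 in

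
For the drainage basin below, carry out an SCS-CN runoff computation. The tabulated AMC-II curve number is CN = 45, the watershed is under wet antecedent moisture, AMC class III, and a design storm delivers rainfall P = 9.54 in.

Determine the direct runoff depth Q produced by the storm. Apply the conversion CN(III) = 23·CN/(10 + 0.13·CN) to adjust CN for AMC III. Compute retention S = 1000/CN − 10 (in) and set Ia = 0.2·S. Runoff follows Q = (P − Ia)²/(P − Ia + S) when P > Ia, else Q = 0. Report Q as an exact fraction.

Wet (AMC III): CN(III) = 23·45/(10 + 0.13·45) = 1035/(317/20) = 20700/317 ≈ 65.300
Retention S: 1000/CN − 10 with CN=65.300 → S = 1100/207 ≈ 5.314 in
Ia = 0.2·(1100/207) = 220/207 in ≈ 1.063 in
Excess rainfall: 9.540 − 1.063 = 8.477 in; P > Ia so Q > 0
Q = (87739/10350)²/((87739/10350) + 1100/207) = (7698132121/107122500)/(142739/10350) = 7698132121/1477348650 in ≈ 5.211 in

Q = 7698132121/1477348650 in ≈ 5.211 in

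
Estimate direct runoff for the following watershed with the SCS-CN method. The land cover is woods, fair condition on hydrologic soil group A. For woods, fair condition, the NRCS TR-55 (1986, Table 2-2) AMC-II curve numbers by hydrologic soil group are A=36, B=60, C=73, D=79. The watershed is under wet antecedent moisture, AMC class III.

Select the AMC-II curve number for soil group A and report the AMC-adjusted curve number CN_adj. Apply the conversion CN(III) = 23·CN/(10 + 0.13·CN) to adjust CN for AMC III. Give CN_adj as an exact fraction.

CN_adj = 20700/367 ≈ 56.403

NRCS table: woods, fair condition, soil group A → CN(II) = 36
Wet (AMC III): CN(III) = 23·36/(10 + 0.13·36) = 828/(367/25) = 20700/367 ≈ 56.403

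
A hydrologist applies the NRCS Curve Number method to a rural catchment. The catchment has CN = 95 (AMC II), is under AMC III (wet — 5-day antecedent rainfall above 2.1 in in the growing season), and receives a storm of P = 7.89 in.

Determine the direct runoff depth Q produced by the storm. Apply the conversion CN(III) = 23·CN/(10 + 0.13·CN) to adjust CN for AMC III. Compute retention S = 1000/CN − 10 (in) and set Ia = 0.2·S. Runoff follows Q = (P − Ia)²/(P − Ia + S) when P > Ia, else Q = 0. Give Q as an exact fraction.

Wet (AMC III): CN(III) = 23·95/(10 + 0.13·95) = 2185/(447/20) = 43700/447 ≈ 97.763
Retention S: 1000/CN − 10 with CN=97.763 → S = 100/437 ≈ 0.229 in
Ia = 0.2S: 0.2·0.229 = 0.046 in (exactly 20/437)
Excess rainfall: 7.890 − 0.046 = 7.844 in; P > Ia so Q > 0
Runoff Q = (P−Ia)²/(P−Ia+S) = (7.844)²/(7.844+0.229) = 117507040849/15417054100 ≈ 7.622 in

Q = 117507040849/15417054100 in ≈ 7.622 in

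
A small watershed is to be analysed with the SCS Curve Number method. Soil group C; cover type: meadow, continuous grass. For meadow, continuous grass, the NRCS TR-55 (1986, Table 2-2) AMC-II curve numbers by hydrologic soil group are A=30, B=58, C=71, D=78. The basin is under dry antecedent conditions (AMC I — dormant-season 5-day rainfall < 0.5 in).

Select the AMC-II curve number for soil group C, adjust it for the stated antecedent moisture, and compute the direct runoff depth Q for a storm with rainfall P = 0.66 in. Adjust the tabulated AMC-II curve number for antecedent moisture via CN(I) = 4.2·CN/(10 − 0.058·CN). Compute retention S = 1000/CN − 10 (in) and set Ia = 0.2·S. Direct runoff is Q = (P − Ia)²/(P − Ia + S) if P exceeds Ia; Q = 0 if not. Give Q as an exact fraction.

Q = 0 in ≈ 0.000 in

NRCS table: meadow, continuous grass, soil group C → CN(II) = 71
Dry (AMC I): CN(I) = 4.2·71/(10 − 0.058·71) = (1491/5)/(2941/500) = 149100/2941 ≈ 50.697
S = 1000/(149100/2941) − 10 = 14500/1491 in ≈ 9.725 in
Initial abstraction Ia = S/5 = (14500/1491)/5 = 2900/1491 ≈ 1.945 in
P = 0.660 ≤ Ia = 1.945 in: entire storm abstracted, Q = 0.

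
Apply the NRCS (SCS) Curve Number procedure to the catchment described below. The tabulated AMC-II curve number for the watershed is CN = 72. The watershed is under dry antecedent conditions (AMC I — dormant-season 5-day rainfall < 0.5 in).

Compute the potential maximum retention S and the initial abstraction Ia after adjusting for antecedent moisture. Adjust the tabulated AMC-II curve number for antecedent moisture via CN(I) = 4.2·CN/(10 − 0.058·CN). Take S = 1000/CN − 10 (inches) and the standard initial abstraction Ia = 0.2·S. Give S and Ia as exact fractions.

Adjust CN=72 to AMC I: 4.2·72/(10 − 0.058·72) → (1512/5) ÷ (728/125) = 675/13 ≈ 51.923
S = 1000/(675/13) − 10 = 250/27 in ≈ 9.259 in
Initial abstraction Ia = S/5 = (250/27)/5 = 50/27 ≈ 1.852 in

S = 250/27 in ≈ 9.259 in; Ia = 50/27 in ≈ 1.852 in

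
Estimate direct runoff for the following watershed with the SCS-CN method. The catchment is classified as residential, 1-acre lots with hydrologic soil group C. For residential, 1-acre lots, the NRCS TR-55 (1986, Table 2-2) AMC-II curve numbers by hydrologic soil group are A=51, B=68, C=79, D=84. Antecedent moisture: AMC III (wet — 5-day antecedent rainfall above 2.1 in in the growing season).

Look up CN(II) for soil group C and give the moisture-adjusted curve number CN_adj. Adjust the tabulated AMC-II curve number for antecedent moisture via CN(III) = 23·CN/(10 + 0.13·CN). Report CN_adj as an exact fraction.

CN_adj = 181700/2027 ≈ 89.640

NRCS table: residential, 1-acre lots, soil group C → CN(II) = 79
Wet (AMC III): CN(III) = 23·79/(10 + 0.13·79) = 1817/(2027/100) = 181700/2027 ≈ 89.640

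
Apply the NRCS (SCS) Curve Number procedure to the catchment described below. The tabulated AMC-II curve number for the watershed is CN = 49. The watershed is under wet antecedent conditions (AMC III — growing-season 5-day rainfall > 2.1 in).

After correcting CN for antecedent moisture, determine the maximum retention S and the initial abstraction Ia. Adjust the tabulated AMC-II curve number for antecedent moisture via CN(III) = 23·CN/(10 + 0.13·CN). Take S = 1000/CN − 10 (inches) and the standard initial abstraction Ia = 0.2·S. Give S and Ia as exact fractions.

S = 5100/1127 in ≈ 4.525 in; Ia = 1020/1127 in ≈ 0.905 in

Adjust CN=49 to AMC III: 23·49/(10 + 0.13·49) → 1127 ÷ (1637/100) = 112700/1637 ≈ 68.845
Max retention: S = 1000/(112700/1637) − 10 = 5100/1127 in (≈ 4.525 in)
Initial abstraction Ia = S/5 = (5100/1127)/5 = 1020/1127 ≈ 0.905 in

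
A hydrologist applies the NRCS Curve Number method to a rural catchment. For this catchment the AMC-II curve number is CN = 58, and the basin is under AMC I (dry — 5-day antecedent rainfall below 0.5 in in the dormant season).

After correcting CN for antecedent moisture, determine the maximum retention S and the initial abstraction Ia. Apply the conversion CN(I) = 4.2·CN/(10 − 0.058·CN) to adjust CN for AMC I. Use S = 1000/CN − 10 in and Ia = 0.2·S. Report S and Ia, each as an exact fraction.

S = 500/29 in ≈ 17.241 in; Ia = 100/29 in ≈ 3.448 in

Adjust CN=58 to AMC I: 4.2·58/(10 − 0.058·58) → (1218/5) ÷ (1659/250) = 2900/79 ≈ 36.709
Retention S: 1000/CN − 10 with CN=36.709 → S = 500/29 ≈ 17.241 in
Ia = 0.2·(500/29) = 100/29 in ≈ 3.448 in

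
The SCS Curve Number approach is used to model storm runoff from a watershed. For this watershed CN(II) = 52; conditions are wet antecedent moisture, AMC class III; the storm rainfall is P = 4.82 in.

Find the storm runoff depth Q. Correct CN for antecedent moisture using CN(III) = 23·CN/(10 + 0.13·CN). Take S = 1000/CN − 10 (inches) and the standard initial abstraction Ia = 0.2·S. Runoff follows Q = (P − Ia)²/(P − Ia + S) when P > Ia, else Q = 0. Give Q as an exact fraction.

CN(III) from CN(II)=52: (23·52)/(10 + 0.13·52) = 29900/419 ≈ 71.360
Retention S: 1000/CN − 10 with CN=71.360 → S = 1200/299 ≈ 4.013 in
Ia = 0.2·(1200/299) = 240/299 in ≈ 0.803 in
Since P=4.820 > Ia=0.803: effective rainfall P−Ia = 60059/14950 in
Q: (60059/14950)² ÷ (120059/14950) = 3607083481/1794882050 in (≈ 2.010 in)

Q = 3607083481/1794882050 in ≈ 2.010 in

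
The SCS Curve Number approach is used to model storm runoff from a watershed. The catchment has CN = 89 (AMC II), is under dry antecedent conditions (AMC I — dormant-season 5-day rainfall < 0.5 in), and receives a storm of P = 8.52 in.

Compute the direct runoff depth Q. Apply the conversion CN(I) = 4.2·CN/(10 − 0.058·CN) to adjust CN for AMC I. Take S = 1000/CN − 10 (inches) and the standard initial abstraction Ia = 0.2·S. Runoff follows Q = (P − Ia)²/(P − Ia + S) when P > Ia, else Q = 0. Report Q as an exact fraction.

Q = 137342136409/23740832325 in ≈ 5.785 in

CN(I) from CN(II)=89: (4.2·89)/(10 − 0.058·89) = 186900/2419 ≈ 77.263
Retention S: 1000/CN − 10 with CN=77.263 → S = 5500/1869 ≈ 2.943 in
Ia = 0.2S: 0.2·2.943 = 0.589 in (exactly 1100/1869)
Excess rainfall: 8.520 − 0.589 = 7.931 in; P > Ia so Q > 0
Runoff Q = (P−Ia)²/(P−Ia+S) = (7.931)²/(7.931+2.943) = 137342136409/23740832325 ≈ 5.785 in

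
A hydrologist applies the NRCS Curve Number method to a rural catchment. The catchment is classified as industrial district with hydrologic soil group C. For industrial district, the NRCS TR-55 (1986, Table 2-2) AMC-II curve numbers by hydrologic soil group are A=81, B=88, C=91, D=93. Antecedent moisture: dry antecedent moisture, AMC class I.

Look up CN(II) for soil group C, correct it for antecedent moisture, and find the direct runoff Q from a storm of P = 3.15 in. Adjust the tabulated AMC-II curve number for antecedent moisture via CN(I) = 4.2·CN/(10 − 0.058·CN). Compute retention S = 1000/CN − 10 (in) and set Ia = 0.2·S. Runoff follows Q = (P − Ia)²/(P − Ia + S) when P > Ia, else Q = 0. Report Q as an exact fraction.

NRCS table: industrial district, soil group C → CN(II) = 91
CN(I) from CN(II)=91: (4.2·91)/(10 − 0.058·91) = 63700/787 ≈ 80.940
Max retention: S = 1000/(63700/787) − 10 = 1500/637 in (≈ 2.355 in)
Initial abstraction Ia = S/5 = (1500/637)/5 = 300/637 ≈ 0.471 in
P − Ia = 3.150 − 0.471 = 34131/12740 ≈ 2.679 in (> 0, runoff occurs)
Runoff Q = (P−Ia)²/(P−Ia+S) = (2.679)²/(2.679+2.355) = 388308387/272342980 ≈ 1.426 in

Q = 388308387/272342980 in ≈ 1.426 in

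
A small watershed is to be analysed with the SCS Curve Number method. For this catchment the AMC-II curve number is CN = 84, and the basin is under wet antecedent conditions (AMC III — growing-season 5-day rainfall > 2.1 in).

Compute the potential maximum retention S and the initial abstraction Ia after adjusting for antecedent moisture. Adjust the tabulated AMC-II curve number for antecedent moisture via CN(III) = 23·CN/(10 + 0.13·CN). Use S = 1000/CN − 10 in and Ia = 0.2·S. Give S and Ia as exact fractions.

CN(III) from CN(II)=84: (23·84)/(10 + 0.13·84) = 48300/523 ≈ 92.352
Retention S: 1000/CN − 10 with CN=92.352 → S = 400/483 ≈ 0.828 in
Ia = 0.2S: 0.2·0.828 = 0.166 in (exactly 80/483)

S = 400/483 in ≈ 0.828 in; Ia = 80/483 in ≈ 0.166 in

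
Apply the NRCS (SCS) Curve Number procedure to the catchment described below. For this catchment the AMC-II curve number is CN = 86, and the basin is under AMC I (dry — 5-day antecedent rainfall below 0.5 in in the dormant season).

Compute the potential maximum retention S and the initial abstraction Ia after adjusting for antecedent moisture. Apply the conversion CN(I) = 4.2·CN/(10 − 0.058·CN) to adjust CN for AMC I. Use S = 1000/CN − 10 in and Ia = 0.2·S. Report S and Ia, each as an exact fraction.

Dry (AMC I): CN(I) = 4.2·86/(10 − 0.058·86) = (1806/5)/(1253/250) = 12900/179 ≈ 72.067
S = 1000/(12900/179) − 10 = 500/129 in ≈ 3.876 in
Ia = 0.2·(500/129) = 100/129 in ≈ 0.775 in

S = 500/129 in ≈ 3.876 in; Ia = 100/129 in ≈ 0.775 in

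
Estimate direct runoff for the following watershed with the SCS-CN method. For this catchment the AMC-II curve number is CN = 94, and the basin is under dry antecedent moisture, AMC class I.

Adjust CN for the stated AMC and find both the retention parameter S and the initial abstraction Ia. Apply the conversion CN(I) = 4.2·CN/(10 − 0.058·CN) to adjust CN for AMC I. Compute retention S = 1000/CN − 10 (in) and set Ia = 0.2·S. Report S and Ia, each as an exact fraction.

Dry (AMC I): CN(I) = 4.2·94/(10 − 0.058·94) = (1974/5)/(1137/250) = 32900/379 ≈ 86.807
Max retention: S = 1000/(32900/379) − 10 = 500/329 in (≈ 1.520 in)
Initial abstraction Ia = S/5 = (500/329)/5 = 100/329 ≈ 0.304 in

S = 500/329 in ≈ 1.520 in; Ia = 100/329 in ≈ 0.304 in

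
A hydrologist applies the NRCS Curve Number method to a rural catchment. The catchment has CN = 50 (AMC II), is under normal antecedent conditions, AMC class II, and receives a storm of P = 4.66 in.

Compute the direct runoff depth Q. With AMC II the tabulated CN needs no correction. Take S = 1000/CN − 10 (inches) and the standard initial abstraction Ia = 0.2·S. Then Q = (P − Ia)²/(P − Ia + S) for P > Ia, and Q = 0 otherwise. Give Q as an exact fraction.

Average conditions: CN = 50 (no AMC adjustment).
Max retention: S = 1000/50 − 10 = 10 in (≈ 10.000 in)
Ia = 0.2S: 0.2·10.000 = 2.000 in (exactly 2)
Excess rainfall: 4.660 − 2.000 = 2.660 in; P > Ia so Q > 0
Q = (133/50)²/((133/50) + 10) = (17689/2500)/(633/50) = 17689/31650 in ≈ 0.559 in

Q = 17689/31650 in ≈ 0.559 in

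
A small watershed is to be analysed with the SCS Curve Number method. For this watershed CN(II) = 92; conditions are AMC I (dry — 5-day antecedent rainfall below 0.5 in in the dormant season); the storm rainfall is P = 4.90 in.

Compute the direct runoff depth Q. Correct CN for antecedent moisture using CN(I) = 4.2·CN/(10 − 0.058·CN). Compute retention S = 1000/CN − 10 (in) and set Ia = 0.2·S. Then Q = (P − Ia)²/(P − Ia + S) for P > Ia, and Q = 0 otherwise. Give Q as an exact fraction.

Q = 469458889/152951610 in ≈ 3.069 in

Adjust CN=92 to AMC I: 4.2·92/(10 − 0.058·92) → (1932/5) ÷ (583/125) = 48300/583 ≈ 82.847
Retention S: 1000/CN − 10 with CN=82.847 → S = 1000/483 ≈ 2.070 in
Ia = 0.2·(1000/483) = 200/483 in ≈ 0.414 in
Excess rainfall: 4.900 − 0.414 = 4.486 in; P > Ia so Q > 0
Runoff Q = (P−Ia)²/(P−Ia+S) = (4.486)²/(4.486+2.070) = 469458889/152951610 ≈ 3.069 in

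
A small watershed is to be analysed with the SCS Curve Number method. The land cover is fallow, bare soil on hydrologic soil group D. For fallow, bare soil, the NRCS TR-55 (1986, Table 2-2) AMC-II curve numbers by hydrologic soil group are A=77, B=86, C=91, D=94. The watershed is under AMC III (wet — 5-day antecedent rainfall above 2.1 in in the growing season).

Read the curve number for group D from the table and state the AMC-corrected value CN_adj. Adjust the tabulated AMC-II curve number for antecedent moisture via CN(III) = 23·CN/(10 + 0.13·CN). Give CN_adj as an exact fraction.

CN_adj = 108100/1111 ≈ 97.300

NRCS table: fallow, bare soil, soil group D → CN(II) = 94
Wet (AMC III): CN(III) = 23·94/(10 + 0.13·94) = 2162/(1111/50) = 108100/1111 ≈ 97.300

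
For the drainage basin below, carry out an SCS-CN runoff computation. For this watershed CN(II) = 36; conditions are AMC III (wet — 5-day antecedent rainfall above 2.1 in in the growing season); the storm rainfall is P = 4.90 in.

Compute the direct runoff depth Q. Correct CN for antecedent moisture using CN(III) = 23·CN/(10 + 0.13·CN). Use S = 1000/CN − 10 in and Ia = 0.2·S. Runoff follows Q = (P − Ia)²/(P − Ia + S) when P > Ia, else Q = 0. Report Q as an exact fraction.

Q = 48205249/47492010 in ≈ 1.015 in

CN(III) from CN(II)=36: (23·36)/(10 + 0.13·36) = 20700/367 ≈ 56.403
Max retention: S = 1000/(20700/367) − 10 = 1600/207 in (≈ 7.729 in)
Ia = 0.2S: 0.2·7.729 = 1.546 in (exactly 320/207)
P − Ia = 4.900 − 1.546 = 6943/2070 ≈ 3.354 in (> 0, runoff occurs)
Runoff Q = (P−Ia)²/(P−Ia+S) = (3.354)²/(3.354+7.729) = 48205249/47492010 ≈ 1.015 in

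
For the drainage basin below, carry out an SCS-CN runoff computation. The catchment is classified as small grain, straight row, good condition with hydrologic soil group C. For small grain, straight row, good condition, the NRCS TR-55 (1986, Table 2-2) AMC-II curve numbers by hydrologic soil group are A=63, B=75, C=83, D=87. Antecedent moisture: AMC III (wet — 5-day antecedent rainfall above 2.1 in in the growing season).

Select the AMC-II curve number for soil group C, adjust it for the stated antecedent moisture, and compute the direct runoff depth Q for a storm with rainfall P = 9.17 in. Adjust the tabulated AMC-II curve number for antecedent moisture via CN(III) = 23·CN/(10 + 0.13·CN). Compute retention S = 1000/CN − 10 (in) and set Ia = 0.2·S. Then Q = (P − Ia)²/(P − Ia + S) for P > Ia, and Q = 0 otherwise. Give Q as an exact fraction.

Q = 2946554201809/360142967700 in ≈ 8.182 in

NRCS table: small grain, straight row, good condition, soil group C → CN(II) = 83
Wet (AMC III): CN(III) = 23·83/(10 + 0.13·83) = 1909/(2079/100) = 190900/2079 ≈ 91.823
Max retention: S = 1000/(190900/2079) − 10 = 1700/1909 in (≈ 0.891 in)
Ia = 0.2S: 0.2·0.891 = 0.178 in (exactly 340/1909)
P − Ia = 9.170 − 0.178 = 1716553/190900 ≈ 8.992 in (> 0, runoff occurs)
Q = (1716553/190900)²/((1716553/190900) + 1700/1909) = (2946554201809/36442810000)/(1886553/190900) = 2946554201809/360142967700 in ≈ 8.182 in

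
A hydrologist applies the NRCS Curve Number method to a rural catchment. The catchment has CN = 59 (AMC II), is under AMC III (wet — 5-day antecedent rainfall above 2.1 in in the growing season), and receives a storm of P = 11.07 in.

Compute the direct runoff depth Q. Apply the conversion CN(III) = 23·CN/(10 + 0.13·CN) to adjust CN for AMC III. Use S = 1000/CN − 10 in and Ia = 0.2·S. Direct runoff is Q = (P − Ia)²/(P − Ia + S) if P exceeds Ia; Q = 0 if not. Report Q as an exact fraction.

Q = 49194273161/6057512300 in ≈ 8.121 in

CN(III) from CN(II)=59: (23·59)/(10 + 0.13·59) = 135700/1767 ≈ 76.797
S = 1000/(135700/1767) − 10 = 4100/1357 in ≈ 3.021 in
Ia = 0.2S: 0.2·3.021 = 0.604 in (exactly 820/1357)
P − Ia = 11.070 − 0.604 = 1420199/135700 ≈ 10.466 in (> 0, runoff occurs)
Q = (1420199/135700)²/((1420199/135700) + 4100/1357) = (2016965199601/18414490000)/(1830199/135700) = 49194273161/6057512300 in ≈ 8.121 in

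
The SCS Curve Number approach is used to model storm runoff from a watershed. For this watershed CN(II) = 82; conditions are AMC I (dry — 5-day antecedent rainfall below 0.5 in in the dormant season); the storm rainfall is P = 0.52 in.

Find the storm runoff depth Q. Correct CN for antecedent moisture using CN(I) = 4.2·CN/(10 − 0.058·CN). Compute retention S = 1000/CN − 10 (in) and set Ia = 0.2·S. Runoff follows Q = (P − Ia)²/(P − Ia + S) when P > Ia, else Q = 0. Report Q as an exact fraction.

Q = 0 in ≈ 0.000 in

Adjust CN=82 to AMC I: 4.2·82/(10 − 0.058·82) → (1722/5) ÷ (1311/250) = 28700/437 ≈ 65.675
Retention S: 1000/CN − 10 with CN=65.675 → S = 1500/287 ≈ 5.226 in
Ia = 0.2S: 0.2·5.226 = 1.045 in (exactly 300/287)
P = 0.520 ≤ Ia = 1.045 in: entire storm abstracted, Q = 0.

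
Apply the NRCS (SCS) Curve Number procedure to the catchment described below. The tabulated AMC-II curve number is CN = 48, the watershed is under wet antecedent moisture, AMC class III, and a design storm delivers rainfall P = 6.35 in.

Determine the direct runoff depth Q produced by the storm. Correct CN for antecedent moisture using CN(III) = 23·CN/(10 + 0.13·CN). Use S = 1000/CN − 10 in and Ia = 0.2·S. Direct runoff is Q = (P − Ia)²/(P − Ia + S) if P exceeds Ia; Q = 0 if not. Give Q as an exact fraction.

Adjust CN=48 to AMC III: 23·48/(10 + 0.13·48) → 1104 ÷ (406/25) = 13800/203 ≈ 67.980
S = 1000/(13800/203) − 10 = 325/69 in ≈ 4.710 in
Ia = 0.2·(325/69) = 65/69 in ≈ 0.942 in
P − Ia = 6.350 − 0.942 = 7463/1380 ≈ 5.408 in (> 0, runoff occurs)
Q: (7463/1380)² ÷ (13963/1380) = 55696369/19268940 in (≈ 2.890 in)

Q = 55696369/19268940 in ≈ 2.890 in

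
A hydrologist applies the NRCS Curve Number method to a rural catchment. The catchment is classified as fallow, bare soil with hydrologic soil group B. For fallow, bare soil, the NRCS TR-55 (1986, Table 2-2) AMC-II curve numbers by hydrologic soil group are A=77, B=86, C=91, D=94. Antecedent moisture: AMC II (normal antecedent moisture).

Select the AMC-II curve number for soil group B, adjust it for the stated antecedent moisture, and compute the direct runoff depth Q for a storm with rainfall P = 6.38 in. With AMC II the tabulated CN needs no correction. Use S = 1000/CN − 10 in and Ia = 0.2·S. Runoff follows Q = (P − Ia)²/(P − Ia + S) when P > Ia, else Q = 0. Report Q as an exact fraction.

Q = 169442289/35511550 in ≈ 4.771 in

NRCS table: fallow, bare soil, soil group B → CN(II) = 86
AMC II — tabulated CN = 86 applies directly.
S = 1000/86 − 10 = 70/43 in ≈ 1.628 in
Initial abstraction Ia = S/5 = (70/43)/5 = 14/43 ≈ 0.326 in
Excess rainfall: 6.380 − 0.326 = 6.054 in; P > Ia so Q > 0
Runoff Q = (P−Ia)²/(P−Ia+S) = (6.054)²/(6.054+1.628) = 169442289/35511550 ≈ 4.771 in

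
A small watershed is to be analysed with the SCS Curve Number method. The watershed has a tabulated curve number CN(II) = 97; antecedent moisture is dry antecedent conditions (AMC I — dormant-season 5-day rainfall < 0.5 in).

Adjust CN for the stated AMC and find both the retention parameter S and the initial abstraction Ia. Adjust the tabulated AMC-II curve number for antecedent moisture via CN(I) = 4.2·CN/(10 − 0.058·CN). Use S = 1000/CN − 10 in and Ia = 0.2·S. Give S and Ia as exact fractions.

CN(I) from CN(II)=97: (4.2·97)/(10 − 0.058·97) = 67900/729 ≈ 93.141
Retention S: 1000/CN − 10 with CN=93.141 → S = 500/679 ≈ 0.736 in
Ia = 0.2·(500/679) = 100/679 in ≈ 0.147 in

S = 500/679 in ≈ 0.736 in; Ia = 100/679 in ≈ 0.147 in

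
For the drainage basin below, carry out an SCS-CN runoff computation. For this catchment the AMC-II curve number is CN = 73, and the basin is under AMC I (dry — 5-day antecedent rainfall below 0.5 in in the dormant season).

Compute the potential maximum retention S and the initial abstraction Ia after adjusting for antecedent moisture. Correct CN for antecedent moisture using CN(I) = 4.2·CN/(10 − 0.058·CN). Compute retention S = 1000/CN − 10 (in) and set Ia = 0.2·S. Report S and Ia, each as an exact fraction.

Dry (AMC I): CN(I) = 4.2·73/(10 − 0.058·73) = (1533/5)/(2883/500) = 51100/961 ≈ 53.174
Max retention: S = 1000/(51100/961) − 10 = 4500/511 in (≈ 8.806 in)
Initial abstraction Ia = S/5 = (4500/511)/5 = 900/511 ≈ 1.761 in

S = 4500/511 in ≈ 8.806 in; Ia = 900/511 in ≈ 1.761 in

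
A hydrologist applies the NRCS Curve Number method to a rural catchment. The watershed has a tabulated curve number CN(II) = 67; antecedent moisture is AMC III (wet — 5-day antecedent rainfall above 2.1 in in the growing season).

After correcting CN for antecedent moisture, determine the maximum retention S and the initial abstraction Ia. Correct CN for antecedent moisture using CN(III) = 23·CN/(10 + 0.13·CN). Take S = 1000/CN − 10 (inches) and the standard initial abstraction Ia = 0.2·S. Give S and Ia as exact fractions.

Wet (AMC III): CN(III) = 23·67/(10 + 0.13·67) = 1541/(1871/100) = 154100/1871 ≈ 82.362
Retention S: 1000/CN − 10 with CN=82.362 → S = 3300/1541 ≈ 2.141 in
Initial abstraction Ia = S/5 = (3300/1541)/5 = 660/1541 ≈ 0.428 in

S = 3300/1541 in ≈ 2.141 in; Ia = 660/1541 in ≈ 0.428 in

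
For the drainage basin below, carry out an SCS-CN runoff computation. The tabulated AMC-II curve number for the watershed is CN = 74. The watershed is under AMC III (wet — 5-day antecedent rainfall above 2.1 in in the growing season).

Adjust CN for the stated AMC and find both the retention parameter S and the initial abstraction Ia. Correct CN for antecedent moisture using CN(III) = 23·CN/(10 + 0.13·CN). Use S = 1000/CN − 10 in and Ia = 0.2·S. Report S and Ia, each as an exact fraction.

Adjust CN=74 to AMC III: 23·74/(10 + 0.13·74) → 1702 ÷ (981/50) = 85100/981 ≈ 86.748
Retention S: 1000/CN − 10 with CN=86.748 → S = 1300/851 ≈ 1.528 in
Ia = 0.2S: 0.2·1.528 = 0.306 in (exactly 260/851)

S = 1300/851 in ≈ 1.528 in; Ia = 260/851 in ≈ 0.306 in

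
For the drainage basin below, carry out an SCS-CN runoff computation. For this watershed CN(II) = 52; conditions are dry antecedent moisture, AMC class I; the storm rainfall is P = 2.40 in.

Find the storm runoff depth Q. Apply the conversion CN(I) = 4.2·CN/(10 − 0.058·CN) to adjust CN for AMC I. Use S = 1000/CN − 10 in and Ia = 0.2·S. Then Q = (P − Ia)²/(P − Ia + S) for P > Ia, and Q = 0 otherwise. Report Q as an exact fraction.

Q = 0 in ≈ 0.000 in

Dry (AMC I): CN(I) = 4.2·52/(10 − 0.058·52) = (1092/5)/(873/125) = 9100/291 ≈ 31.271
Max retention: S = 1000/(9100/291) − 10 = 2000/91 in (≈ 21.978 in)
Initial abstraction Ia = S/5 = (2000/91)/5 = 400/91 ≈ 4.396 in
P = 2.400 ≤ Ia = 4.396 in: entire storm abstracted, Q = 0.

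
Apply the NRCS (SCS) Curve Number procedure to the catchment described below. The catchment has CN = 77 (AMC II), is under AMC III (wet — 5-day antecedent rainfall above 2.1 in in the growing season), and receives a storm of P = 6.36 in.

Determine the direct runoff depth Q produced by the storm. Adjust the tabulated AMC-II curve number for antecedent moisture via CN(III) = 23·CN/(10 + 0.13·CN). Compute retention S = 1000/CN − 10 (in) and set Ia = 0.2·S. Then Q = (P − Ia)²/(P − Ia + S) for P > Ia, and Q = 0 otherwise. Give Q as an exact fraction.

Adjust CN=77 to AMC III: 23·77/(10 + 0.13·77) → 1771 ÷ (2001/100) = 7700/87 ≈ 88.506
Retention S: 1000/CN − 10 with CN=88.506 → S = 100/77 ≈ 1.299 in
Ia = 0.2S: 0.2·1.299 = 0.260 in (exactly 20/77)
Since P=6.360 > Ia=0.260: effective rainfall P−Ia = 11743/1925 in
Q = (11743/1925)²/((11743/1925) + 100/77) = (137898049/3705625)/(14243/1925) = 137898049/27417775 in ≈ 5.030 in

Q = 137898049/27417775 in ≈ 5.030 in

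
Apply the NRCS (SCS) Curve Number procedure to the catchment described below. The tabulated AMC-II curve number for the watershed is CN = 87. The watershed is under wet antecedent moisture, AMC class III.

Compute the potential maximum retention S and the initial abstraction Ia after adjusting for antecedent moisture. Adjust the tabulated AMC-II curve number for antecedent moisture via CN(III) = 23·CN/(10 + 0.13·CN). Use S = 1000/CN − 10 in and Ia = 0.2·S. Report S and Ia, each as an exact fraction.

S = 1300/2001 in ≈ 0.650 in; Ia = 260/2001 in ≈ 0.130 in

CN(III) from CN(II)=87: (23·87)/(10 + 0.13·87) = 200100/2131 ≈ 93.900
Retention S: 1000/CN − 10 with CN=93.900 → S = 1300/2001 ≈ 0.650 in
Initial abstraction Ia = S/5 = (1300/2001)/5 = 260/2001 ≈ 0.130 in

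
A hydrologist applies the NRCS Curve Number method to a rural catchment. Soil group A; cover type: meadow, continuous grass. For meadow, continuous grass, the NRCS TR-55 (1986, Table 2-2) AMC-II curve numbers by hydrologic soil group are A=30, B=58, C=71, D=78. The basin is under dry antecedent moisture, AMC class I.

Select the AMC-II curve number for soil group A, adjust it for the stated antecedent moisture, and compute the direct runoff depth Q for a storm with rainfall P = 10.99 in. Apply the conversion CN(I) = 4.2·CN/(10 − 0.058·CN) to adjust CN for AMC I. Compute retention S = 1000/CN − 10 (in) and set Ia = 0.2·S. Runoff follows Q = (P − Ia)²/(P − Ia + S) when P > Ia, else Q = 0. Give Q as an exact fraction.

Q = 0 in ≈ 0.000 in

NRCS table: meadow, continuous grass, soil group A → CN(II) = 30
Adjust CN=30 to AMC I: 4.2·30/(10 − 0.058·30) → 126 ÷ (413/50) = 900/59 ≈ 15.254
Max retention: S = 1000/(900/59) − 10 = 500/9 in (≈ 55.556 in)
Ia = 0.2S: 0.2·55.556 = 11.111 in (exactly 100/9)
P = 10.990 ≤ Ia = 11.111 in: entire storm abstracted, Q = 0.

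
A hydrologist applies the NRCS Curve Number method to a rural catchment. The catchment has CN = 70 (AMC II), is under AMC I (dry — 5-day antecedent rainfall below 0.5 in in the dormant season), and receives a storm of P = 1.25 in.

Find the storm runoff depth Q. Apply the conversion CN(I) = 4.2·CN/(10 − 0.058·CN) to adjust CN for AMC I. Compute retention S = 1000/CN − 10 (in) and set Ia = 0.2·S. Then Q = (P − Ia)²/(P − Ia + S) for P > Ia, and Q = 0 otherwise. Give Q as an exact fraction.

Q = 0 in ≈ 0.000 in

CN(I) from CN(II)=70: (4.2·70)/(10 − 0.058·70) = 4900/99 ≈ 49.495
S = 1000/(4900/99) − 10 = 500/49 in ≈ 10.204 in
Ia = 0.2·(500/49) = 100/49 in ≈ 2.041 in
P = 1.250 ≤ Ia = 2.041 in: entire storm abstracted, Q = 0.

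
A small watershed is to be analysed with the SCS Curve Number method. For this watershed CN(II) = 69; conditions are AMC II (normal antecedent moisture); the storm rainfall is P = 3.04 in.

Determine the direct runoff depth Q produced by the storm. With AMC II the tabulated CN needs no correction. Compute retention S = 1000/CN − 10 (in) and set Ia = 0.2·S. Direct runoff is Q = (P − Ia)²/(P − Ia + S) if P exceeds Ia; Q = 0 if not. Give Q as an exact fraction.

Q = 3411409/4935225 in ≈ 0.691 in

AMC II — tabulated CN = 69 applies directly.
Retention S: 1000/CN − 10 with CN=69.000 → S = 310/69 ≈ 4.493 in
Initial abstraction Ia = S/5 = (310/69)/5 = 62/69 ≈ 0.899 in
Since P=3.040 > Ia=0.899: effective rainfall P−Ia = 3694/1725 in
Q = (3694/1725)²/((3694/1725) + 310/69) = (13645636/2975625)/(11444/1725) = 3411409/4935225 in ≈ 0.691 in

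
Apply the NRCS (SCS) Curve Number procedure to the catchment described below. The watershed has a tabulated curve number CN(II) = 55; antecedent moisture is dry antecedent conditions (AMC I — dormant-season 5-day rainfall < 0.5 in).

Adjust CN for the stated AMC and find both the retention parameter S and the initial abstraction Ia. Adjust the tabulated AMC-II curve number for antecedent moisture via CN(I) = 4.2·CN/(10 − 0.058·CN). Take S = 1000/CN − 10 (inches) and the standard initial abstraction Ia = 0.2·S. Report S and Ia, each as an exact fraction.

S = 1500/77 in ≈ 19.481 in; Ia = 300/77 in ≈ 3.896 in

Dry (AMC I): CN(I) = 4.2·55/(10 − 0.058·55) = 231/(681/100) = 7700/227 ≈ 33.921
S = 1000/(7700/227) − 10 = 1500/77 in ≈ 19.481 in
Initial abstraction Ia = S/5 = (1500/77)/5 = 300/77 ≈ 3.896 in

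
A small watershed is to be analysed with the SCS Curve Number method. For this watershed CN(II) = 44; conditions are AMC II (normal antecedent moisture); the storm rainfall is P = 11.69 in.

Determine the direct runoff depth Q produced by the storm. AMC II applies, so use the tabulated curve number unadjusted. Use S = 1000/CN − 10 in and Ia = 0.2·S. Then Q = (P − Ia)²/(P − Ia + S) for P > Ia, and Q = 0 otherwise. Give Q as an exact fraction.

Q = 2064969/540100 in ≈ 3.823 in

Average conditions: CN = 44 (no AMC adjustment).
Retention S: 1000/CN − 10 with CN=44.000 → S = 140/11 ≈ 12.727 in
Ia = 0.2·(140/11) = 28/11 in ≈ 2.545 in
Since P=11.690 > Ia=2.545: effective rainfall P−Ia = 10059/1100 in
Q: (10059/1100)² ÷ (24059/1100) = 2064969/540100 in (≈ 3.823 in)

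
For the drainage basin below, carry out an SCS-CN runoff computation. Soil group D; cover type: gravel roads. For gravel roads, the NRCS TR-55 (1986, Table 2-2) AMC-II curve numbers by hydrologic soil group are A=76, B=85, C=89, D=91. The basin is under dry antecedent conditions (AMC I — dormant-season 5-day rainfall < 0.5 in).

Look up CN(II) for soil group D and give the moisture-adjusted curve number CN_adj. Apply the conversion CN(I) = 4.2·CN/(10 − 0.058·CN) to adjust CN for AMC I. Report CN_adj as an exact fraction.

NRCS table: gravel roads, soil group D → CN(II) = 91
Adjust CN=91 to AMC I: 4.2·91/(10 − 0.058·91) → (1911/5) ÷ (2361/500) = 63700/787 ≈ 80.940

CN_adj = 63700/787 ≈ 80.940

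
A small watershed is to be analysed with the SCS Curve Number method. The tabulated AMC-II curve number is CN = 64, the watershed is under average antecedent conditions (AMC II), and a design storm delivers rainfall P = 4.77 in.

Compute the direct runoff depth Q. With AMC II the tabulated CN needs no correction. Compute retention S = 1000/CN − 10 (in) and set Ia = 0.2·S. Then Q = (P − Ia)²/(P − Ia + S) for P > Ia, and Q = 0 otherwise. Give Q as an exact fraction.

Q = 59049/41200 in ≈ 1.433 in

CN(II) = 64; AMC II needs no correction.
Max retention: S = 1000/64 − 10 = 45/8 in (≈ 5.625 in)
Ia = 0.2S: 0.2·5.625 = 1.125 in (exactly 9/8)
Since P=4.770 > Ia=1.125: effective rainfall P−Ia = 729/200 in
Runoff Q = (P−Ia)²/(P−Ia+S) = (3.645)²/(3.645+5.625) = 59049/41200 ≈ 1.433 in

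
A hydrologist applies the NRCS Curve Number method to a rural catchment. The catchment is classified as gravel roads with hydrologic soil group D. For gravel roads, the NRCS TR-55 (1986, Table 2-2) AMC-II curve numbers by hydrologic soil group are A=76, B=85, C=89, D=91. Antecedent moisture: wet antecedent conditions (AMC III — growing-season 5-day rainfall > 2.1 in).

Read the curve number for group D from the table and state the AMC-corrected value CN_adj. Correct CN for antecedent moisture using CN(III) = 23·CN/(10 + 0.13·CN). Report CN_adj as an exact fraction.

CN_adj = 209300/2183 ≈ 95.877

NRCS table: gravel roads, soil group D → CN(II) = 91
Wet (AMC III): CN(III) = 23·91/(10 + 0.13·91) = 2093/(2183/100) = 209300/2183 ≈ 95.877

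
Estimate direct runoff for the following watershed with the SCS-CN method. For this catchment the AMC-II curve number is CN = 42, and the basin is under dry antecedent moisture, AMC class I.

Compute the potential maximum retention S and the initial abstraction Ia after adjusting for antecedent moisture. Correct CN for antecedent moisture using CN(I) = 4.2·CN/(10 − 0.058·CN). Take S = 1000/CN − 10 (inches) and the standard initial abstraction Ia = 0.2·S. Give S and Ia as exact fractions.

Dry (AMC I): CN(I) = 4.2·42/(10 − 0.058·42) = (882/5)/(1891/250) = 44100/1891 ≈ 23.321
Retention S: 1000/CN − 10 with CN=23.321 → S = 14500/441 ≈ 32.880 in
Ia = 0.2·(14500/441) = 2900/441 in ≈ 6.576 in

S = 14500/441 in ≈ 32.880 in; Ia = 2900/441 in ≈ 6.576 in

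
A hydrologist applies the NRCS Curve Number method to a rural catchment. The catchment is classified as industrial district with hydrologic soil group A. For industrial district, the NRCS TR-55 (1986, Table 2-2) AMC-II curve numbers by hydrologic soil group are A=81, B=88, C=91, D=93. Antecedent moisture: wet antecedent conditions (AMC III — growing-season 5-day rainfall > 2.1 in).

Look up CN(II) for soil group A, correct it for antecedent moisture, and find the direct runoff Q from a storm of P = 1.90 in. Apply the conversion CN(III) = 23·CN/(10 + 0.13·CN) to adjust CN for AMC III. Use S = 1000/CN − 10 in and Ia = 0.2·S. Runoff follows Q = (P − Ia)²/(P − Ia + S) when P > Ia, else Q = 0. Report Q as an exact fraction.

Q = 52545811/49611690 in ≈ 1.059 in

NRCS table: industrial district, soil group A → CN(II) = 81
Wet (AMC III): CN(III) = 23·81/(10 + 0.13·81) = 1863/(2053/100) = 186300/2053 ≈ 90.745
S = 1000/(186300/2053) − 10 = 1900/1863 in ≈ 1.020 in
Initial abstraction Ia = S/5 = (1900/1863)/5 = 380/1863 ≈ 0.204 in
Excess rainfall: 1.900 − 0.204 = 1.696 in; P > Ia so Q > 0
Runoff Q = (P−Ia)²/(P−Ia+S) = (1.696)²/(1.696+1.020) = 52545811/49611690 ≈ 1.059 in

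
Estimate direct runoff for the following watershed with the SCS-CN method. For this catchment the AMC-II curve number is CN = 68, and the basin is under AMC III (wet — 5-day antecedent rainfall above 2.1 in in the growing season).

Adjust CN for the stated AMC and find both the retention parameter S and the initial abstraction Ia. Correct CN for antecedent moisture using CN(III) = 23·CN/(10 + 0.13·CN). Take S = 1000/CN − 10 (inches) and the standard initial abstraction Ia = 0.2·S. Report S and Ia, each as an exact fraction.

S = 800/391 in ≈ 2.046 in; Ia = 160/391 in ≈ 0.409 in

Adjust CN=68 to AMC III: 23·68/(10 + 0.13·68) → 1564 ÷ (471/25) = 39100/471 ≈ 83.015
Retention S: 1000/CN − 10 with CN=83.015 → S = 800/391 ≈ 2.046 in
Ia = 0.2·(800/391) = 160/391 in ≈ 0.409 in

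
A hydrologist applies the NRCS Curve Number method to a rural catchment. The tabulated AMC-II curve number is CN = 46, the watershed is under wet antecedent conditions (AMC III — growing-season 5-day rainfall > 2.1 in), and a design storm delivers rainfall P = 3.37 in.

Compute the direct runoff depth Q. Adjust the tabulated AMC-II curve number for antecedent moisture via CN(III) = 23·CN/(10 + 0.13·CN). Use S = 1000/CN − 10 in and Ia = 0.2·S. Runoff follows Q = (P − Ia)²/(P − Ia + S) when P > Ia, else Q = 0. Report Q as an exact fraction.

Q = 15443778529/20857041700 in ≈ 0.740 in

CN(III) from CN(II)=46: (23·46)/(10 + 0.13·46) = 52900/799 ≈ 66.208
S = 1000/(52900/799) − 10 = 2700/529 in ≈ 5.104 in
Ia = 0.2·(2700/529) = 540/529 in ≈ 1.021 in
Excess rainfall: 3.370 − 1.021 = 2.349 in; P > Ia so Q > 0
Q: (124273/52900)² ÷ (394273/52900) = 15443778529/20857041700 in (≈ 0.740 in)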